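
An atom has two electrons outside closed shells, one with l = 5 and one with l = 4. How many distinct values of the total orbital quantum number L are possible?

9

The total orbital quantum number L ranges from |l₁ − l₂| to l₁ + l₂ in integer steps.
Allowed values: L = 1, 2, 3, 4, 5, 6, 7, 8, 9.
That is 9 values.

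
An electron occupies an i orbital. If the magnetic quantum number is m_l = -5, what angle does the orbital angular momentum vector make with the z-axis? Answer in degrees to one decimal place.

θ ≈ 140.5°

An i state has l = 6.
|L| = ℏ√(l(l+1)) = √42 ℏ.
L_z = m_l ℏ = −5ℏ.
cos θ = L_z/|L| = -5/√42, so θ ≈ 140.5°.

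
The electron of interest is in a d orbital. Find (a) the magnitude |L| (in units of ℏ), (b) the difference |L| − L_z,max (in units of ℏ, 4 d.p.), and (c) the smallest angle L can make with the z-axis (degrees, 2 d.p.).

The letter d corresponds to l = 2.
|L| = ℏ√(2·3) = √6 ℏ ≈ 2.449ℏ.
|L| − L_z,max = (√6 − 2)ℏ ≈ 0.4495ℏ.
cos θ_min = 2/√6, so θ_min ≈ 35.26°.

|L| = √6 ℏ ≈ 2.449ℏ; |L|−L_z,max ≈ 0.4495ℏ; θ_min ≈ 35.26°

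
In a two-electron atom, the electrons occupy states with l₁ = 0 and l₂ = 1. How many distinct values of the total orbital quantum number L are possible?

The total orbital quantum number L ranges from |l₁ − l₂| to l₁ + l₂ in integer steps.
Allowed values: L = 1.
That is 1 value.

1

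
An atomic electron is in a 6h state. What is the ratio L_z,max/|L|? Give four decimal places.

For 6h, l = 5.
|L| = √30 ℏ ≈ 5.4772ℏ, while L_z,max = lℏ = 5ℏ.
L_z,max/|L| = 5/√30 = 0.9129.

L_z,max/|L| = 0.9129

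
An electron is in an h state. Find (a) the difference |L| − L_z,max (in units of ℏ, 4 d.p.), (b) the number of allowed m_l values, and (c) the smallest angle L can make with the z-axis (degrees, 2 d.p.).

H corresponds to l = 5.
|L| − L_z,max = (√30 − 5)ℏ ≈ 0.4772ℏ.
There are 2l+1 = 11 values of m_l.
cos θ_min = 5/√30, so θ_min ≈ 24.09°.

|L|−L_z,max ≈ 0.4772ℏ; 11 values; θ_min ≈ 24.09°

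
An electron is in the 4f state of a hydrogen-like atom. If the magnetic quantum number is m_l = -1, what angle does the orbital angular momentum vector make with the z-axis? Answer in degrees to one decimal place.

θ ≈ 106.8°

For 4f, l = 3.
|L| = √(l(l+1)) ℏ = 2√3 ℏ.
L_z = m_l ℏ = −1ℏ.
cos θ = L_z/|L| = -1/√12, so θ ≈ 106.8°.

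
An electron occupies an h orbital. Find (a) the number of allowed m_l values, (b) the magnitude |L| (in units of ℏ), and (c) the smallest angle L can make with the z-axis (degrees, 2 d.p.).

11 values; |L| = √30 ℏ ≈ 5.477ℏ; θ_min ≈ 24.09°

The letter h corresponds to l = 5.
There are 2l+1 = 11 values of m_l.
|L| = ℏ√(5·6) = √30 ℏ ≈ 5.477ℏ.
cos θ_min = 5/√30, so θ_min ≈ 24.09°.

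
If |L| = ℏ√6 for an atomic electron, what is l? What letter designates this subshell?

|L| = ℏ√(l(l+1)), so l(l+1) = 6.
Solving: l = 2.

l = 2 (d orbital)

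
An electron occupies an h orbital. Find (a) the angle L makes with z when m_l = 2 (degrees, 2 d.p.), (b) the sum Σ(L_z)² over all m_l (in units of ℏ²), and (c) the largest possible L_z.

θ(m_l=2) ≈ 68.58°; Σ(L_z)² = 110 ℏ²; L_z,max = 5ℏ

H corresponds to l = 5.
For m_l = 2: cos θ = 2/√30, θ ≈ 68.58°.
Σ m_l² = 110, so Σ(L_z)² = 110 ℏ².
L_z,max = lℏ = 5ℏ.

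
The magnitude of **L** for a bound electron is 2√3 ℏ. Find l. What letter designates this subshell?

(|L|/ℏ)² = l(l+1) = 12.
Solving: l = 3.

l = 3 (f orbital)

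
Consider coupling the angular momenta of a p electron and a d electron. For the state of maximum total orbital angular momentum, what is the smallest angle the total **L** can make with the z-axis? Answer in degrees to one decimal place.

θ_min ≈ 30.0°

Angular momentum addition gives L = |l₁ − l₂|, …, l₁ + l₂.
Allowed values: L = 1, 2, 3.
The maximum is L = 3, with |L_tot| = ℏ√(3·4) = 2√3 ℏ.
The minimum angle with z is arccos(3/√12) ≈ 30.0°.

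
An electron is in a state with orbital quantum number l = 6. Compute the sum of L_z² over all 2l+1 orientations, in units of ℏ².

The allowed m_l values are -6, -5, -4, -3, -2, -1, 0, 1, 2, 3, 4, 5, 6.
Σ m_l² = l(l+1)(2l+1)/3 = 6·7·13/3 = 182.

Σ(L_z)² = 182 ℏ²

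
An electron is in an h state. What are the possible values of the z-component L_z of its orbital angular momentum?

An h state has l = 5.
L_z = m_l ℏ with m_l ranging from −l to +l in integer steps.
For l = 5: m_l ∈ {-5, -4, -3, -2, -1, 0, 1, 2, 3, 4, 5}.

L_z ∈ {−5ℏ, −4ℏ, −3ℏ, −2ℏ, −ℏ, 0, ℏ, 2ℏ, 3ℏ, 4ℏ, 5ℏ}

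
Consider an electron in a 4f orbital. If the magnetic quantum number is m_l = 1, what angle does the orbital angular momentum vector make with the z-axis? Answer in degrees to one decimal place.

4f means n = 4, l = 3.
|L| = √(l(l+1)) ℏ = 2√3 ℏ.
L_z = m_l ℏ = 1ℏ.
cos θ = L_z/|L| = 1/√12, so θ ≈ 73.2°.

θ ≈ 73.2°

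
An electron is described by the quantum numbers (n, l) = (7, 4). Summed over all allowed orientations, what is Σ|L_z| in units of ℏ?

Σ|L_z| = 20 ℏ

m_l runs from −4 to 4, i.e. {-4, -3, -2, -1, 0, 1, 2, 3, 4}.
Σ|m_l| = l(l+1) = 20.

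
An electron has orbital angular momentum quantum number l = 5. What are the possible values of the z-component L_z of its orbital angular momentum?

L_z ∈ {−5ℏ, −4ℏ, −3ℏ, −2ℏ, −ℏ, 0, ℏ, 2ℏ, 3ℏ, 4ℏ, 5ℏ}

L_z = m_l ℏ with m_l ranging from −l to +l in integer steps.
For l = 5: m_l ∈ {-5, -4, -3, -2, -1, 0, 1, 2, 3, 4, 5}.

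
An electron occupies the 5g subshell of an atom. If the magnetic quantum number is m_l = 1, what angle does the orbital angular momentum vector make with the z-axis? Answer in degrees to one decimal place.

The 5g subshell has l = 4.
|L|² = l(l+1)ℏ² = 20ℏ², so |L| = 2√5 ℏ.
L_z = m_l ℏ = 1ℏ.
cos θ = L_z/|L| = 1/√20, so θ ≈ 77.1°.

θ ≈ 77.1°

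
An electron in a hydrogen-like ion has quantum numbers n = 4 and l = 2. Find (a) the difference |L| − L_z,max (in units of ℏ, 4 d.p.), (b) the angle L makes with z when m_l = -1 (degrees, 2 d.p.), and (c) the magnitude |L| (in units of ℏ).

|L|−L_z,max ≈ 0.4495ℏ; θ(m_l=-1) ≈ 114.09°; |L| = √6 ℏ ≈ 2.449ℏ

|L| − L_z,max = (√6 − 2)ℏ ≈ 0.4495ℏ.
For m_l = -1: cos θ = -1/√6, θ ≈ 114.09°.
|L| = ℏ√(2·3) = √6 ℏ ≈ 2.449ℏ.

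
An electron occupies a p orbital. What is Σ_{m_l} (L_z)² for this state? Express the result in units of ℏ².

A p state has l = 1.
m_l runs from −1 to 1, i.e. {-1, 0, 1}.
Σ m_l² = l(l+1)(2l+1)/3 = 1·2·3/3 = 2.

Σ(L_z)² = 2 ℏ²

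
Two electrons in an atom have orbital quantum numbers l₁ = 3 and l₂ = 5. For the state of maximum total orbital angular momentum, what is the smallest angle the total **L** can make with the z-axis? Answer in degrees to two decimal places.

θ_min ≈ 19.47°

By the triangle rule, |l₁ − l₂| ≤ L ≤ l₁ + l₂.
So L can be 2, 3, 4, 5, 6, 7, 8.
The maximum is L = 8, with |L_tot| = ℏ√(8·9) = 6√2 ℏ.
The minimum angle with z is arccos(8/√72) ≈ 19.47°.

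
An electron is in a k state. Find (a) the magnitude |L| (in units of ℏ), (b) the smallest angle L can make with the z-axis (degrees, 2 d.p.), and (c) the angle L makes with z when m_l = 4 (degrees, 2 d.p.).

A k state has l = 7.
|L| = ℏ√(7·8) = 2√14 ℏ ≈ 7.483ℏ.
cos θ_min = 7/√56, so θ_min ≈ 20.70°.
For m_l = 4: cos θ = 4/√56, θ ≈ 57.69°.

|L| = 2√14 ℏ ≈ 7.483ℏ; θ_min ≈ 20.70°; θ(m_l=4) ≈ 57.69°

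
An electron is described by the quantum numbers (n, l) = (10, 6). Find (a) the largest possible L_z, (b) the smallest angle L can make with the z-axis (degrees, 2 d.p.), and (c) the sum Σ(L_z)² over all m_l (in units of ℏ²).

L_z,max = 6ℏ; θ_min ≈ 22.21°; Σ(L_z)² = 182 ℏ²

L_z,max = lℏ = 6ℏ.
cos θ_min = 6/√42, so θ_min ≈ 22.21°.
Σ m_l² = 182, so Σ(L_z)² = 182 ℏ².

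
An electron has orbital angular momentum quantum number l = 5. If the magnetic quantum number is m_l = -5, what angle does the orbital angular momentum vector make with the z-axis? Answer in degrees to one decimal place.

θ ≈ 155.9°

|L| = √(l(l+1)) ℏ = √30 ℏ.
L_z = m_l ℏ = −5ℏ.
cos θ = L_z/|L| = -5/√30, so θ ≈ 155.9°.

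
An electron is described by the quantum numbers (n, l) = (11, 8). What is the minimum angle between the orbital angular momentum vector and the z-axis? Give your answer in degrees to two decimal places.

|L|² = l(l+1)ℏ² = 72ℏ², so |L| = 6√2 ℏ.
The smallest angle corresponds to the largest L_z, i.e. m_l = l = 8, giving L_z = 8ℏ.
cos θ_min = 8/√72, so θ_min ≈ 19.47°.

θ_min ≈ 19.47°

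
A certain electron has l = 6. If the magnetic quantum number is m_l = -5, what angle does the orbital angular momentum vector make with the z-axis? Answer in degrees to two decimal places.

|L| = ℏ√(l(l+1)) = √42 ℏ.
L_z = m_l ℏ = −5ℏ.
cos θ = L_z/|L| = -5/√42, so θ ≈ 140.49°.

θ ≈ 140.49°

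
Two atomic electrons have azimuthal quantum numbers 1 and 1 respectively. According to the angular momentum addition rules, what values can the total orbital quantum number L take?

L = 0, 1, 2

The total orbital quantum number L ranges from |l₁ − l₂| to l₁ + l₂ in integer steps.
L ∈ {0, 1, 2}.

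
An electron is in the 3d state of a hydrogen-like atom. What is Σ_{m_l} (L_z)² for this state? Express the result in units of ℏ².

Σ(L_z)² = 10 ℏ²

3d means n = 3, l = 2.
m_l runs from −2 to 2, i.e. {-2, -1, 0, 1, 2}.
Σ m_l² = 2·(1 + 4) = 10.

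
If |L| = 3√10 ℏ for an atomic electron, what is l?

(|L|/ℏ)² = l(l+1) = 90.
Solving: l = 9.

l = 9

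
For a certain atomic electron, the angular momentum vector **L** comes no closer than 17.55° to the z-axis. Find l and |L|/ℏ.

l = 10, |L| = √110 ℏ ≈ 10.488ℏ

cos θ_min = l/√(l(l+1)) = √(l/(l+1)), so l/(l+1) = cos²(17.55°) = 0.9091.
Thus l = 0.9091/(1 − 0.9091) ≈ 10.
Then |L| = ℏ√(10·11) = √110 ℏ.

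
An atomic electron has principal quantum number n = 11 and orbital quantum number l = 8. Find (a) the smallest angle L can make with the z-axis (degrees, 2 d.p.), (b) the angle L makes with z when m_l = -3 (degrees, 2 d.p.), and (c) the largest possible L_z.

cos θ_min = 8/√72, so θ_min ≈ 19.47°.
For m_l = -3: cos θ = -3/√72, θ ≈ 110.70°.
L_z,max = lℏ = 8ℏ.

θ_min ≈ 19.47°; θ(m_l=-3) ≈ 110.70°; L_z,max = 8ℏ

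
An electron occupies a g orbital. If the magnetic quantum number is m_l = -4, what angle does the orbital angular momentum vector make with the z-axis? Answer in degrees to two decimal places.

θ ≈ 153.43°

For a g orbital, l = 4.
|L|² = l(l+1)ℏ² = 20ℏ², so |L| = 2√5 ℏ.
L_z = m_l ℏ = −4ℏ.
cos θ = L_z/|L| = -4/√20, so θ ≈ 153.43°.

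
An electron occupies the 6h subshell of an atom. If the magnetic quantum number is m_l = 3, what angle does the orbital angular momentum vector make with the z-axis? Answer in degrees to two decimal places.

6h means n = 6, l = 5.
|L| = ℏ√(l(l+1)) = √30 ℏ.
L_z = m_l ℏ = 3ℏ.
cos θ = L_z/|L| = 3/√30, so θ ≈ 56.79°.

θ ≈ 56.79°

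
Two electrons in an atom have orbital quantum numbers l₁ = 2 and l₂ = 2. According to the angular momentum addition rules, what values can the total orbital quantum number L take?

L = 0, 1, 2, 3, 4

By the triangle rule, |l₁ − l₂| ≤ L ≤ l₁ + l₂.
L ∈ {0, 1, 2, 3, 4}.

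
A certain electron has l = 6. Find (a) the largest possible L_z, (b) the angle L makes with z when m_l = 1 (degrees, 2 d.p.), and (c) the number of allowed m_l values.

L_z,max = lℏ = 6ℏ.
For m_l = 1: cos θ = 1/√42, θ ≈ 81.12°.
There are 2l+1 = 13 values of m_l.

L_z,max = 6ℏ; θ(m_l=1) ≈ 81.12°; 13 values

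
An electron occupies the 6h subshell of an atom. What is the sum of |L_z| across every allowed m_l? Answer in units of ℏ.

For 6h, l = 5.
m_l ∈ {-5, -4, -3, -2, -1, 0, 1, 2, 3, 4, 5}.
Σ|m_l| = l(l+1) = 30.

Σ|L_z| = 30 ℏ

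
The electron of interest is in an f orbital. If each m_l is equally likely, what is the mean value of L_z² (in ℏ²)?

For an f orbital, l = 3.
m_l ∈ {-3, -2, -1, 0, 1, 2, 3}.
⟨L_z²⟩ = ℏ²·(Σ m_l²)/(2l+1) = ℏ²·28/7 = 4ℏ².

⟨L_z²⟩ = 4 ℏ²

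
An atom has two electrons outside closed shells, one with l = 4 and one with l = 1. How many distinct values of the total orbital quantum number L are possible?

Angular momentum addition gives L = |l₁ − l₂|, …, l₁ + l₂.
So L can be 3, 4, 5.
That is 3 values.

3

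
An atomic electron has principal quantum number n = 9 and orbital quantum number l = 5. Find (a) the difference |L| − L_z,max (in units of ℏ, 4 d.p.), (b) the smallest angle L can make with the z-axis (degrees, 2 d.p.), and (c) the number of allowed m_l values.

|L| − L_z,max = (√30 − 5)ℏ ≈ 0.4772ℏ.
cos θ_min = 5/√30, so θ_min ≈ 24.09°.
There are 2l+1 = 11 values of m_l.

|L|−L_z,max ≈ 0.4772ℏ; θ_min ≈ 24.09°; 11 values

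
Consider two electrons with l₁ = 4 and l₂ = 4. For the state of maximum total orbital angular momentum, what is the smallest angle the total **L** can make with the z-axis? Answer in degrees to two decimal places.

θ_min ≈ 19.47°

Angular momentum addition gives L = |l₁ − l₂|, …, l₁ + l₂.
L ∈ {0, 1, 2, 3, 4, 5, 6, 7, 8}.
The maximum is L = 8, with |L_tot| = ℏ√(8·9) = 6√2 ℏ.
The minimum angle with z is arccos(8/√72) ≈ 19.47°.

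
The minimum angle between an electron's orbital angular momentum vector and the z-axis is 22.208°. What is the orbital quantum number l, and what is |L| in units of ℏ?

At minimum angle, m_l = l, so cos θ = l/√(l(l+1)); cos²θ = l/(l+1) = 0.8571.
Thus l = 0.8571/(1 − 0.8571) ≈ 6.
Then |L| = ℏ√(6·7) = √42 ℏ.

l = 6, |L| = √42 ℏ ≈ 6.481ℏ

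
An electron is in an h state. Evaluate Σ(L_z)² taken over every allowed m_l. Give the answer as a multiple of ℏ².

Σ(L_z)² = 110 ℏ²

An h state has l = 5.
The allowed m_l values are -5, -4, -3, -2, -1, 0, 1, 2, 3, 4, 5.
Σ m_l² = l(l+1)(2l+1)/3 = 5·6·11/3 = 110.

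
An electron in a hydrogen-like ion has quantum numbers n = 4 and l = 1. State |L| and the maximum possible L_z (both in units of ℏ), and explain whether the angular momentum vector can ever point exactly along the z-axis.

No: L_z,max = 1ℏ < |L| = √2 ℏ ≈ 1.414ℏ

|L| = √2 ℏ ≈ 1.4142ℏ, while L_z,max = lℏ = 1ℏ.
Since |L| > L_z,max, the vector can never point exactly along z; the closest it comes is θ_min = arccos(1/√2) ≈ 45.0°.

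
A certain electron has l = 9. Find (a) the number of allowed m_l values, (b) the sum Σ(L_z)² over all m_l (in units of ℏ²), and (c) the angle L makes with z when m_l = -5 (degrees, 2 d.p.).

19 values; Σ(L_z)² = 570 ℏ²; θ(m_l=-5) ≈ 121.81°

There are 2l+1 = 19 values of m_l.
Σ m_l² = 570, so Σ(L_z)² = 570 ℏ².
For m_l = -5: cos θ = -5/√90, θ ≈ 121.81°.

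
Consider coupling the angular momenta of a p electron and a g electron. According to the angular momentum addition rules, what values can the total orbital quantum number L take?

The total orbital quantum number L ranges from |l₁ − l₂| to l₁ + l₂ in integer steps.
So L can be 3, 4, 5.

L = 3, 4, 5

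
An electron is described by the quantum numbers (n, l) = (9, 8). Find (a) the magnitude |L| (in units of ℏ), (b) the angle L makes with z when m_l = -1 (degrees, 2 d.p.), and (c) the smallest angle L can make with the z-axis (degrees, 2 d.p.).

|L| = ℏ√(8·9) = 6√2 ℏ ≈ 8.485ℏ.
For m_l = -1: cos θ = -1/√72, θ ≈ 96.77°.
cos θ_min = 8/√72, so θ_min ≈ 19.47°.

|L| = 6√2 ℏ ≈ 8.485ℏ; θ(m_l=-1) ≈ 96.77°; θ_min ≈ 19.47°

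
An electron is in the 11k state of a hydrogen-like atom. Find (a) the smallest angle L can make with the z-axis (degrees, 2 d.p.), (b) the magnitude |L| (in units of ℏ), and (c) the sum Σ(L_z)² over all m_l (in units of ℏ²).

θ_min ≈ 20.70°; |L| = 2√14 ℏ ≈ 7.483ℏ; Σ(L_z)² = 280 ℏ²

11k means n = 11, l = 7.
cos θ_min = 7/√56, so θ_min ≈ 20.70°.
|L| = ℏ√(7·8) = 2√14 ℏ ≈ 7.483ℏ.
Σ m_l² = 280, so Σ(L_z)² = 280 ℏ².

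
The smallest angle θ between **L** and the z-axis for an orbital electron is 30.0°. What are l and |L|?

l = 3, |L| = 2√3 ℏ ≈ 3.464ℏ

cos²θ_min = l/(l+1) = 0.7500.
Solving: l = 3.
Then |L| = ℏ√(3·4) = 2√3 ℏ.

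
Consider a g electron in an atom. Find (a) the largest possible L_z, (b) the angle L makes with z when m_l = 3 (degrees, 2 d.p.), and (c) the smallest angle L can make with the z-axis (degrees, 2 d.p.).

L_z,max = 4ℏ; θ(m_l=3) ≈ 47.87°; θ_min ≈ 26.57°

A g state has l = 4.
L_z,max = lℏ = 4ℏ.
For m_l = 3: cos θ = 3/√20, θ ≈ 47.87°.
cos θ_min = 4/√20, so θ_min ≈ 26.57°.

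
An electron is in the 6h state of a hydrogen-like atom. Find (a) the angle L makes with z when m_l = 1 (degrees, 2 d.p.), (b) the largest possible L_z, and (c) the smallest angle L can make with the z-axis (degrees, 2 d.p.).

θ(m_l=1) ≈ 79.48°; L_z,max = 5ℏ; θ_min ≈ 24.09°

6h means n = 6, l = 5.
For m_l = 1: cos θ = 1/√30, θ ≈ 79.48°.
L_z,max = lℏ = 5ℏ.
cos θ_min = 5/√30, so θ_min ≈ 24.09°.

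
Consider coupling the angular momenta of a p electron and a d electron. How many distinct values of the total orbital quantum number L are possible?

Angular momentum addition gives L = |l₁ − l₂|, …, l₁ + l₂.
So L can be 1, 2, 3.
That is 3 values.

3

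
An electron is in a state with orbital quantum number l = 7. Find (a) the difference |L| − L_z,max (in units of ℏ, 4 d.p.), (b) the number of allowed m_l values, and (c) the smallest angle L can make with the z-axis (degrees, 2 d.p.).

|L| − L_z,max = (2√14 − 7)ℏ ≈ 0.4833ℏ.
There are 2l+1 = 15 values of m_l.
cos θ_min = 7/√56, so θ_min ≈ 20.70°.

|L|−L_z,max ≈ 0.4833ℏ; 15 values; θ_min ≈ 20.70°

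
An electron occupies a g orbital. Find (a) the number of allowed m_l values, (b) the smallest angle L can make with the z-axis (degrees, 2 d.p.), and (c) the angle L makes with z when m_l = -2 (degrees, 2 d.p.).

9 values; θ_min ≈ 26.57°; θ(m_l=-2) ≈ 116.57°

A g state has l = 4.
There are 2l+1 = 9 values of m_l.
cos θ_min = 4/√20, so θ_min ≈ 26.57°.
For m_l = -2: cos θ = -2/√20, θ ≈ 116.57°.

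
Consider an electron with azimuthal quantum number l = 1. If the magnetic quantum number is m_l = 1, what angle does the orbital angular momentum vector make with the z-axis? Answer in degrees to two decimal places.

θ ≈ 45.00°

|L| = √(l(l+1)) ℏ = √2 ℏ.
L_z = m_l ℏ = 1ℏ.
cos θ = L_z/|L| = 1/√2, so θ ≈ 45.00°.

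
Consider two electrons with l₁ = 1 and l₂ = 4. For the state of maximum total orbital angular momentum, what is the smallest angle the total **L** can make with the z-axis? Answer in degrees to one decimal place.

Angular momentum addition gives L = |l₁ − l₂|, …, l₁ + l₂.
L ∈ {3, 4, 5}.
The maximum is L = 5, with |L_tot| = ℏ√(5·6) = √30 ℏ.
The minimum angle with z is arccos(5/√30) ≈ 24.1°.

θ_min ≈ 24.1°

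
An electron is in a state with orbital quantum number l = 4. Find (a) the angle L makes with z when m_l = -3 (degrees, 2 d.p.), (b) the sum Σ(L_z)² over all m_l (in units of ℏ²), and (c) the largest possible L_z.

θ(m_l=-3) ≈ 132.13°; Σ(L_z)² = 60 ℏ²; L_z,max = 4ℏ

For m_l = -3: cos θ = -3/√20, θ ≈ 132.13°.
Σ m_l² = 60, so Σ(L_z)² = 60 ℏ².
L_z,max = lℏ = 4ℏ.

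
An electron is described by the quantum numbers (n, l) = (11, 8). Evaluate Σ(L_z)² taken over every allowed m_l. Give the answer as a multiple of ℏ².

m_l ∈ {-8, -7, -6, -5, -4, -3, -2, -1, 0, 1, 2, 3, 4, 5, 6, 7, 8}.
Summing m² from −8 to 8: Σ m_l² = 408.

Σ(L_z)² = 408 ℏ²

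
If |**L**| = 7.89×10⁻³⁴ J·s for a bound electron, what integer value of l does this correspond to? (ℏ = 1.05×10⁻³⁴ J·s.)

Dividing by ℏ: |L|/ℏ ≈ 7.514.
l(l+1) ≈ 7.514² ≈ 56.46, so l = 7.

l = 7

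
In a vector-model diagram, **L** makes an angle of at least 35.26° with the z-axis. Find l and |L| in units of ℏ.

At minimum angle, m_l = l, so cos θ = l/√(l(l+1)); cos²θ = l/(l+1) = 0.6667.
l = cos²θ/sin²θ ≈ 2.
Then |L| = ℏ√(2·3) = √6 ℏ.

l = 2, |L| = √6 ℏ ≈ 2.449ℏ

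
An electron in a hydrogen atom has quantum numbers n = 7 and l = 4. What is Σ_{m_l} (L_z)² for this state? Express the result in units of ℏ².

Σ(L_z)² = 60 ℏ²

m_l runs from −4 to 4, i.e. {-4, -3, -2, -1, 0, 1, 2, 3, 4}.
Summing m² from −4 to 4: Σ m_l² = 60.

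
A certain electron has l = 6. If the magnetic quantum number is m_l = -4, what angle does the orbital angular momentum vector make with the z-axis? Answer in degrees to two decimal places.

|L| = ℏ√(l(l+1)) = √42 ℏ.
L_z = m_l ℏ = −4ℏ.
cos θ = L_z/|L| = -4/√42, so θ ≈ 128.11°.

θ ≈ 128.11°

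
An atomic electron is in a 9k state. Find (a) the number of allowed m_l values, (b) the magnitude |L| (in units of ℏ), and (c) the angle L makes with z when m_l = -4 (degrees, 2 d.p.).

9k means n = 9, l = 7.
There are 2l+1 = 15 values of m_l.
|L| = ℏ√(7·8) = 2√14 ℏ ≈ 7.483ℏ.
For m_l = -4: cos θ = -4/√56, θ ≈ 122.31°.

15 values; |L| = 2√14 ℏ ≈ 7.483ℏ; θ(m_l=-4) ≈ 122.31°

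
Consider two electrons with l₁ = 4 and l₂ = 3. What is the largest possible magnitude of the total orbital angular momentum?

|L_tot|_max = 2√14 ℏ ≈ 7.483ℏ

By the triangle rule, |l₁ − l₂| ≤ L ≤ l₁ + l₂.
Allowed values: L = 1, 2, 3, 4, 5, 6, 7.
The largest magnitude corresponds to L = 7: |L_tot| = ℏ√(7·8) = 2√14 ℏ.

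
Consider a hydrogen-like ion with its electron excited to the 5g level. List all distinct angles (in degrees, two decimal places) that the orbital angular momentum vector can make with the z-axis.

The 5g level has l = 4.
|L|² = l(l+1)ℏ² = 20ℏ², so |L| = 2√5 ℏ.
cos θ = m_l/√20 for each m_l ∈ {-4, -3, -2, -1, 0, 1, 2, 3, 4}.

θ ∈ {26.57°, 47.87°, 63.43°, 77.08°, 90.00°, 102.92°, 116.57°, 132.13°, 153.43°}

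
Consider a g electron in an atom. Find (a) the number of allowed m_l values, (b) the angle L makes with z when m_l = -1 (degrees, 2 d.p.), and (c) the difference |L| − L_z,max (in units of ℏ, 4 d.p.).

A g state has l = 4.
There are 2l+1 = 9 values of m_l.
For m_l = -1: cos θ = -1/√20, θ ≈ 102.92°.
|L| − L_z,max = (2√5 − 4)ℏ ≈ 0.4721ℏ.

9 values; θ(m_l=-1) ≈ 102.92°; |L|−L_z,max ≈ 0.4721ℏ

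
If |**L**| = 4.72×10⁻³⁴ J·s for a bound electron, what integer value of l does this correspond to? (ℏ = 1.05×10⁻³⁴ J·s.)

l = 4

|L|/ℏ = (4.72×10⁻³⁴)/(1.05×10⁻³⁴) ≈ 4.495.
(|L|/ℏ)² = l(l+1) ≈ 20.21 ⇒ l = 4.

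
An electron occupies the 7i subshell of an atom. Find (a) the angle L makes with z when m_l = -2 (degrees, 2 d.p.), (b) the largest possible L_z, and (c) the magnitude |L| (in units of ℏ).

θ(m_l=-2) ≈ 107.98°; L_z,max = 6ℏ; |L| = √42 ℏ ≈ 6.481ℏ

The 7i subshell has l = 6.
For m_l = -2: cos θ = -2/√42, θ ≈ 107.98°.
L_z,max = lℏ = 6ℏ.
|L| = ℏ√(6·7) = √42 ℏ ≈ 6.481ℏ.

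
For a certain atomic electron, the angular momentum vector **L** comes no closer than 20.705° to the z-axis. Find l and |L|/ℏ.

At minimum angle, m_l = l, so cos θ = l/√(l(l+1)); cos²θ = l/(l+1) = 0.8750.
l = cos²θ/sin²θ ≈ 7.
Then |L| = ℏ√(7·8) = 2√14 ℏ.

l = 7, |L| = 2√14 ℏ ≈ 7.483ℏ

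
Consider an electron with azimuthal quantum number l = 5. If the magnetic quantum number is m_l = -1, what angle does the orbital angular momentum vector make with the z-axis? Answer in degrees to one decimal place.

|L| = ℏ√(l(l+1)) = √30 ℏ.
L_z = m_l ℏ = −1ℏ.
cos θ = L_z/|L| = -1/√30, so θ ≈ 100.5°.

θ ≈ 100.5°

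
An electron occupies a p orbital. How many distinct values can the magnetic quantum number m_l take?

3

A p state has l = 1.
The number of m_l values is 2l + 1 = 2·1 + 1 = 3.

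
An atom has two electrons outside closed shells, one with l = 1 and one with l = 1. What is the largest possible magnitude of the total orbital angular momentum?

Angular momentum addition gives L = |l₁ − l₂|, …, l₁ + l₂.
So L can be 0, 1, 2.
The largest magnitude corresponds to L = 2: |L_tot| = ℏ√(2·3) = √6 ℏ.

|L_tot|_max = √6 ℏ ≈ 2.449ℏ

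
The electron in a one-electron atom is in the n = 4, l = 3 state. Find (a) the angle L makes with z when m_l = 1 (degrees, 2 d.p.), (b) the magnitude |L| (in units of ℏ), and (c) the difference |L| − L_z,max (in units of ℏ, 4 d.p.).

For m_l = 1: cos θ = 1/√12, θ ≈ 73.22°.
|L| = ℏ√(3·4) = 2√3 ℏ ≈ 3.464ℏ.
|L| − L_z,max = (2√3 − 3)ℏ ≈ 0.4641ℏ.

θ(m_l=1) ≈ 73.22°; |L| = 2√3 ℏ ≈ 3.464ℏ; |L|−L_z,max ≈ 0.4641ℏ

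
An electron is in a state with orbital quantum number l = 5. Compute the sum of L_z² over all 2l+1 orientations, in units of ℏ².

Σ(L_z)² = 110 ℏ²

m_l ∈ {-5, -4, -3, -2, -1, 0, 1, 2, 3, 4, 5}.
Σ m_l² = l(l+1)(2l+1)/3 = 5·6·11/3 = 110.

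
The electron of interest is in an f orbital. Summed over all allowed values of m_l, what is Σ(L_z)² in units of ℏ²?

Σ(L_z)² = 28 ℏ²

The letter f corresponds to l = 3.
m_l ∈ {-3, -2, -1, 0, 1, 2, 3}.
Σ m_l² = 2·(1 + 4 + 9) = 28.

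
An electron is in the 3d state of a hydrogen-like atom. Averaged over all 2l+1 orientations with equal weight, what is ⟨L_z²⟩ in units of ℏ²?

For 3d, l = 2.
m_l runs from −2 to 2, i.e. {-2, -1, 0, 1, 2}.
⟨L_z²⟩ = ℏ²·l(l+1)/3 = 2ℏ².

⟨L_z²⟩ = 2 ℏ²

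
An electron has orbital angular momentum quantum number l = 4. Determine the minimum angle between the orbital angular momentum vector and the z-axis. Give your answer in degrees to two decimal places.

θ_min ≈ 26.57°

|L|² = l(l+1)ℏ² = 20ℏ², so |L| = 2√5 ℏ.
The smallest angle corresponds to the largest L_z, i.e. m_l = l = 4, giving L_z = 4ℏ.
cos θ_min = 4/√20, so θ_min ≈ 26.57°.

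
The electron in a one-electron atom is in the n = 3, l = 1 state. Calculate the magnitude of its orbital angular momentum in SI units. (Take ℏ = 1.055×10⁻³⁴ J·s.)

|L| = 1.492×10⁻³⁴ J·s

|L| = ℏ√(l(l+1)) = ℏ√(1·2) = √2 ℏ
Numerically, |L| = 1.414 × (1.055×10⁻³⁴ J·s) = 1.492×10⁻³⁴ J·s.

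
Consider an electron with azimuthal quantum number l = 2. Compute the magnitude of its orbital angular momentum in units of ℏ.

|L| = ℏ√(l(l+1)) = ℏ√(2·3) = √6 ℏ

|L| = √6 ℏ ≈ 2.449ℏ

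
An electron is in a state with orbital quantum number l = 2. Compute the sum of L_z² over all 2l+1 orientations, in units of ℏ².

Σ(L_z)² = 10 ℏ²

m_l ∈ {-2, -1, 0, 1, 2}.
Σ m_l² = l(l+1)(2l+1)/3 = 2·3·5/3 = 10.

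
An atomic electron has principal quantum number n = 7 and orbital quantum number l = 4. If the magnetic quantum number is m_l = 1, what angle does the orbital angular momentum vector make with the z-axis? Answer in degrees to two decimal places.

|L| = ℏ√(l(l+1)) = 2√5 ℏ.
L_z = m_l ℏ = 1ℏ.
cos θ = L_z/|L| = 1/√20, so θ ≈ 77.08°.

θ ≈ 77.08°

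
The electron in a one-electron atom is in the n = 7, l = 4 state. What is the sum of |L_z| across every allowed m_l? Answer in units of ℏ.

Σ|L_z| = 20 ℏ

The allowed m_l values are -4, -3, -2, -1, 0, 1, 2, 3, 4.
Σ|m_l| = 2·4(4+1)/2 = 20.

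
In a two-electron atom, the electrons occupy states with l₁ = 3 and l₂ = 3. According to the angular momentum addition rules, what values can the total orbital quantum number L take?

L = 0, 1, 2, 3, 4, 5, 6

Angular momentum addition gives L = |l₁ − l₂|, …, l₁ + l₂.
So L can be 0, 1, 2, 3, 4, 5, 6.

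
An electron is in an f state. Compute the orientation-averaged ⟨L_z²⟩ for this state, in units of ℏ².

⟨L_z²⟩ = 4 ℏ²

For an f orbital, l = 3.
m_l ∈ {-3, -2, -1, 0, 1, 2, 3}.
⟨L_z²⟩ = ℏ²·(Σ m_l²)/(2l+1) = ℏ²·28/7 = 4ℏ².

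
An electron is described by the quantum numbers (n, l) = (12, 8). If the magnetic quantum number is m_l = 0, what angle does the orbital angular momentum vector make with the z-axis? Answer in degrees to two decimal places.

θ ≈ 90.00°

|L| = √(l(l+1)) ℏ = 6√2 ℏ.
L_z = m_l ℏ = 0ℏ.
cos θ = L_z/|L| = 0/√72, so θ ≈ 90.00°.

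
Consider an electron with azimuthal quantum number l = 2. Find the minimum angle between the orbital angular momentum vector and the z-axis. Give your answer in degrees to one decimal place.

θ_min ≈ 35.3°

|L|² = l(l+1)ℏ² = 6ℏ², so |L| = √6 ℏ.
The smallest angle corresponds to the largest L_z, i.e. m_l = l = 2, giving L_z = 2ℏ.
cos θ_min = 2/√6, so θ_min ≈ 35.3°.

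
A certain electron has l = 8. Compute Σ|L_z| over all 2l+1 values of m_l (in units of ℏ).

The allowed m_l values are -8, -7, -6, -5, -4, -3, -2, -1, 0, 1, 2, 3, 4, 5, 6, 7, 8.
Σ|m_l| = 2(1+2+…+8) = 72.

Σ|L_z| = 72 ℏ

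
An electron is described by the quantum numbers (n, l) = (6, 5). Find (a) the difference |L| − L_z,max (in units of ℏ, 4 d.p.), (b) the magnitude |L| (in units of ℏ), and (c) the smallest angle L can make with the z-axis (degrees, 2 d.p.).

|L|−L_z,max ≈ 0.4772ℏ; |L| = √30 ℏ ≈ 5.477ℏ; θ_min ≈ 24.09°

|L| − L_z,max = (√30 − 5)ℏ ≈ 0.4772ℏ.
|L| = ℏ√(5·6) = √30 ℏ ≈ 5.477ℏ.
cos θ_min = 5/√30, so θ_min ≈ 24.09°.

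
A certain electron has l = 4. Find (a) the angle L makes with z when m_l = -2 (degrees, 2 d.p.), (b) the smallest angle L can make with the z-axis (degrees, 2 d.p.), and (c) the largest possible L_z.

θ(m_l=-2) ≈ 116.57°; θ_min ≈ 26.57°; L_z,max = 4ℏ

For m_l = -2: cos θ = -2/√20, θ ≈ 116.57°.
cos θ_min = 4/√20, so θ_min ≈ 26.57°.
L_z,max = lℏ = 4ℏ.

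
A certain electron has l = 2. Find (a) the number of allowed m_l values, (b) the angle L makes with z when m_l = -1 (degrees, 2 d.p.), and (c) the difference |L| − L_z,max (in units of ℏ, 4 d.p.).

5 values; θ(m_l=-1) ≈ 114.09°; |L|−L_z,max ≈ 0.4495ℏ

There are 2l+1 = 5 values of m_l.
For m_l = -1: cos θ = -1/√6, θ ≈ 114.09°.
|L| − L_z,max = (√6 − 2)ℏ ≈ 0.4495ℏ.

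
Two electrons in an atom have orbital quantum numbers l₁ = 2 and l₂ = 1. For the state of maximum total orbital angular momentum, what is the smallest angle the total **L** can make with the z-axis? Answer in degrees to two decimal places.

By the triangle rule, |l₁ − l₂| ≤ L ≤ l₁ + l₂.
L ∈ {1, 2, 3}.
The maximum is L = 3, with |L_tot| = ℏ√(3·4) = 2√3 ℏ.
The minimum angle with z is arccos(3/√12) ≈ 30.00°.

θ_min ≈ 30.00°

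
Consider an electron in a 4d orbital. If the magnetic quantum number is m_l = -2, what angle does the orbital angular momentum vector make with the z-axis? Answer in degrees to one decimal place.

For 4d, l = 2.
|L|² = l(l+1)ℏ² = 6ℏ², so |L| = √6 ℏ.
L_z = m_l ℏ = −2ℏ.
cos θ = L_z/|L| = -2/√6, so θ ≈ 144.7°.

θ ≈ 144.7°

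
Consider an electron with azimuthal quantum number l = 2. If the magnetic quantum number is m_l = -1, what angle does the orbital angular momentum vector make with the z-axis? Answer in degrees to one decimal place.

θ ≈ 114.1°

|L| = ℏ√(l(l+1)) = √6 ℏ.
L_z = m_l ℏ = −1ℏ.
cos θ = L_z/|L| = -1/√6, so θ ≈ 114.1°.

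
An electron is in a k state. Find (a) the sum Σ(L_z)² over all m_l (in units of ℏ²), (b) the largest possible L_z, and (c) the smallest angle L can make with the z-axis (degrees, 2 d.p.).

Σ(L_z)² = 280 ℏ²; L_z,max = 7ℏ; θ_min ≈ 20.70°

The letter k corresponds to l = 7.
Σ m_l² = 280, so Σ(L_z)² = 280 ℏ².
L_z,max = lℏ = 7ℏ.
cos θ_min = 7/√56, so θ_min ≈ 20.70°.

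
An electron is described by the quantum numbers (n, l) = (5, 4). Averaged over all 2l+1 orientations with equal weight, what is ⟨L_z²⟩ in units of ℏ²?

⟨L_z²⟩ = 6.667 ℏ²

The allowed m_l values are -4, -3, -2, -1, 0, 1, 2, 3, 4.
⟨L_z²⟩ = ℏ²·(Σ m_l²)/(2l+1) = ℏ²·60/9 = 6.667ℏ².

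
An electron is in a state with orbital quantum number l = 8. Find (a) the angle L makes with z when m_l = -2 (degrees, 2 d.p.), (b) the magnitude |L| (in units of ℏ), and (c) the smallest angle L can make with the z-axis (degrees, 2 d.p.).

For m_l = -2: cos θ = -2/√72, θ ≈ 103.63°.
|L| = ℏ√(8·9) = 6√2 ℏ ≈ 8.485ℏ.
cos θ_min = 8/√72, so θ_min ≈ 19.47°.

θ(m_l=-2) ≈ 103.63°; |L| = 6√2 ℏ ≈ 8.485ℏ; θ_min ≈ 19.47°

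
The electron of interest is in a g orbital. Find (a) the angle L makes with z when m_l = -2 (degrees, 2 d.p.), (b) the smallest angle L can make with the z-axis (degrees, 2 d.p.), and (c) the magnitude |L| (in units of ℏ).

G corresponds to l = 4.
For m_l = -2: cos θ = -2/√20, θ ≈ 116.57°.
cos θ_min = 4/√20, so θ_min ≈ 26.57°.
|L| = ℏ√(4·5) = 2√5 ℏ ≈ 4.472ℏ.

θ(m_l=-2) ≈ 116.57°; θ_min ≈ 26.57°; |L| = 2√5 ℏ ≈ 4.472ℏ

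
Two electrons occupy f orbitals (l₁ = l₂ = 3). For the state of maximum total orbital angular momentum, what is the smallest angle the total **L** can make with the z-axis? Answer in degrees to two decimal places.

θ_min ≈ 22.21°

By the triangle rule, |l₁ − l₂| ≤ L ≤ l₁ + l₂.
Allowed values: L = 0, 1, 2, 3, 4, 5, 6.
The maximum is L = 6, with |L_tot| = ℏ√(6·7) = √42 ℏ.
The minimum angle with z is arccos(6/√42) ≈ 22.21°.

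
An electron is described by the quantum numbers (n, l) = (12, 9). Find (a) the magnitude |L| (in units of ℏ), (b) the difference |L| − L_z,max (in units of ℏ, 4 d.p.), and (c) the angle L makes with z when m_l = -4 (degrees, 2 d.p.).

|L| = 3√10 ℏ ≈ 9.487ℏ; |L|−L_z,max ≈ 0.4868ℏ; θ(m_l=-4) ≈ 114.94°

|L| = ℏ√(9·10) = 3√10 ℏ ≈ 9.487ℏ.
|L| − L_z,max = (3√10 − 9)ℏ ≈ 0.4868ℏ.
For m_l = -4: cos θ = -4/√90, θ ≈ 114.94°.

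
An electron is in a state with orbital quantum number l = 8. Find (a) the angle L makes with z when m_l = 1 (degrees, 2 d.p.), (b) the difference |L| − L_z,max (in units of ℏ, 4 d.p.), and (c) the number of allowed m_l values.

For m_l = 1: cos θ = 1/√72, θ ≈ 83.23°.
|L| − L_z,max = (6√2 − 8)ℏ ≈ 0.4853ℏ.
There are 2l+1 = 17 values of m_l.

θ(m_l=1) ≈ 83.23°; |L|−L_z,max ≈ 0.4853ℏ; 17 values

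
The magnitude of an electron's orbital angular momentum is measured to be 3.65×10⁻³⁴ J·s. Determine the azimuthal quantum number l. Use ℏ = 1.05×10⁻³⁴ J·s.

In units of ℏ, |L| ≈ 3.476.
l(l+1) ≈ 3.476² ≈ 12.08, so l = 3.

l = 3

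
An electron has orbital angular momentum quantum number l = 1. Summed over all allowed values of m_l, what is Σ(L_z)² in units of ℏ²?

Σ(L_z)² = 2 ℏ²

m_l ∈ {-1, 0, 1}.
Summing m² from −1 to 1: Σ m_l² = 2.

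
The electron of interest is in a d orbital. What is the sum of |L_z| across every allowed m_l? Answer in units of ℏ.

For a d orbital, l = 2.
m_l runs from −2 to 2, i.e. {-2, -1, 0, 1, 2}.
Σ|m_l| = 2·2(2+1)/2 = 6.

Σ|L_z| = 6 ℏ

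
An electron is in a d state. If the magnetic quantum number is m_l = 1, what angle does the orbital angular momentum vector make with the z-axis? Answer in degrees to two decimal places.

For a d orbital, l = 2.
|L|² = l(l+1)ℏ² = 6ℏ², so |L| = √6 ℏ.
L_z = m_l ℏ = 1ℏ.
cos θ = L_z/|L| = 1/√6, so θ ≈ 65.91°.

θ ≈ 65.91°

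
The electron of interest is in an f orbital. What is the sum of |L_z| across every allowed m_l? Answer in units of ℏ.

F corresponds to l = 3.
m_l runs from −3 to 3, i.e. {-3, -2, -1, 0, 1, 2, 3}.
Σ|m_l| = 2(1+2+…+3) = 12.

Σ|L_z| = 12 ℏ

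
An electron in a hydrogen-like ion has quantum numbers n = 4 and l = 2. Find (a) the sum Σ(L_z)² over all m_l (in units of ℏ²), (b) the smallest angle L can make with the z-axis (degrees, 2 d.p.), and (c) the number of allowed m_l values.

Σ(L_z)² = 10 ℏ²; θ_min ≈ 35.26°; 5 values

Σ m_l² = 10, so Σ(L_z)² = 10 ℏ².
cos θ_min = 2/√6, so θ_min ≈ 35.26°.
There are 2l+1 = 5 values of m_l.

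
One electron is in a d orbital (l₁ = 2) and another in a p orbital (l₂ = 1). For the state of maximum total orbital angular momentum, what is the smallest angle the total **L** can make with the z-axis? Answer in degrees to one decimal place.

Angular momentum addition gives L = |l₁ − l₂|, …, l₁ + l₂.
Allowed values: L = 1, 2, 3.
The maximum is L = 3, with |L_tot| = ℏ√(3·4) = 2√3 ℏ.
The minimum angle with z is arccos(3/√12) ≈ 30.0°.

θ_min ≈ 30.0°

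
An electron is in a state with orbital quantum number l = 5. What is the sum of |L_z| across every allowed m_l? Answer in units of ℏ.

Σ|L_z| = 30 ℏ

m_l ∈ {-5, -4, -3, -2, -1, 0, 1, 2, 3, 4, 5}.
Σ|m_l| = 2·5(5+1)/2 = 30.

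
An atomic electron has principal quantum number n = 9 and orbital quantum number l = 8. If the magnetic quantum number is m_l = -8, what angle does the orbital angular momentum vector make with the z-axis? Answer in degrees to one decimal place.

|L|² = l(l+1)ℏ² = 72ℏ², so |L| = 6√2 ℏ.
L_z = m_l ℏ = −8ℏ.
cos θ = L_z/|L| = -8/√72, so θ ≈ 160.5°.

θ ≈ 160.5°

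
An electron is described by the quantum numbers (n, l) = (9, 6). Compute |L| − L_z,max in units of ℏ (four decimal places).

|L| − L_z,max ≈ 0.4807ℏ

|L| = √42 ℏ ≈ 6.4807ℏ, while L_z,max = lℏ = 6ℏ.
The difference is (√42 − 6)ℏ ≈ 0.4807ℏ.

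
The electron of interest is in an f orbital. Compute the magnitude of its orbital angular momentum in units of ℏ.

F corresponds to l = 3.
|L| = ℏ√(l(l+1)) = ℏ√(3·4) = 2√3 ℏ

|L| = 2√3 ℏ ≈ 3.464ℏ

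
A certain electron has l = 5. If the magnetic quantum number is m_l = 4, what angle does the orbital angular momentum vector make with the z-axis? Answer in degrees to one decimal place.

θ ≈ 43.1°

|L|² = l(l+1)ℏ² = 30ℏ², so |L| = √30 ℏ.
L_z = m_l ℏ = 4ℏ.
cos θ = L_z/|L| = 4/√30, so θ ≈ 43.1°.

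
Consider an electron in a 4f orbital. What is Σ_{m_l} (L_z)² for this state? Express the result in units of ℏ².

Σ(L_z)² = 28 ℏ²

4f means n = 4, l = 3.
The allowed m_l values are -3, -2, -1, 0, 1, 2, 3.
Σ m_l² = l(l+1)(2l+1)/3 = 3·4·7/3 = 28.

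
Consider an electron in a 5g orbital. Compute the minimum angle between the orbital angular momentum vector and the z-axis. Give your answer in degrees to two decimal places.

The 5g subshell has l = 4.
|L| = √(l(l+1)) ℏ = 2√5 ℏ.
The smallest angle corresponds to the largest L_z, i.e. m_l = l = 4, giving L_z = 4ℏ.
cos θ_min = 4/√20, so θ_min ≈ 26.57°.

θ_min ≈ 26.57°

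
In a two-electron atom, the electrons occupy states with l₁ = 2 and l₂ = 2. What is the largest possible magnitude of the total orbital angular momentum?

Angular momentum addition gives L = |l₁ − l₂|, …, l₁ + l₂.
L ∈ {0, 1, 2, 3, 4}.
The largest magnitude corresponds to L = 4: |L_tot| = ℏ√(4·5) = 2√5 ℏ.

|L_tot|_max = 2√5 ℏ ≈ 4.472ℏ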